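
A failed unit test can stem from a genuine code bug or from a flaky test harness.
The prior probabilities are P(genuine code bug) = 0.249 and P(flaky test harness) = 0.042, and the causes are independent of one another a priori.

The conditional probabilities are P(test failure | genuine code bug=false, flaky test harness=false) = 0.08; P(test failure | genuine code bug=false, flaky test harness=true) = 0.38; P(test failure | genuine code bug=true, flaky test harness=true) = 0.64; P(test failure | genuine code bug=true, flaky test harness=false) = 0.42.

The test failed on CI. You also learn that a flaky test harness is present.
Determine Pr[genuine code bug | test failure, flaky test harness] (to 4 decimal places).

Pr[genuine code bug | test failure, flaky test harness] ≈ 0.3583

P(test failure | flaky test harness) = 0.38·0.751 + 0.64·0.249 = 0.285380 + 0.159360 = 0.444740
Restricting to configurations with genuine code bug present: 0.64·0.249 = 0.159360.
Hence the posterior is 0.159360/0.444740 ≈ 0.3583.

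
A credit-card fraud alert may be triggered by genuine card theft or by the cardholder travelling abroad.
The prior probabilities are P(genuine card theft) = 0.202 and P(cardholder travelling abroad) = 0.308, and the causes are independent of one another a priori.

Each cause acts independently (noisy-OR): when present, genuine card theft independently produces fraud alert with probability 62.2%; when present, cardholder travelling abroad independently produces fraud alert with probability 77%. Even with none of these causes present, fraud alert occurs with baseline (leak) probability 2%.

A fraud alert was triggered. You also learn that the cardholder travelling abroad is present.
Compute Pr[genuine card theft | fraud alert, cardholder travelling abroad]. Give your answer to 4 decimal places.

Pr[genuine card theft | fraud alert, cardholder travelling abroad] ≈ 0.2301

Under noisy-OR, P(fraud alert | causes) = 1 − (1−0.02)·∏(1−qᵢ) over the active causes.
P(fraud alert | cardholder travelling abroad) = 0.7746*0.798 + 0.914799*0.202 = 0.618131 + 0.184789 = 0.802920
Of this, 0.184789 comes from 0.914799*0.202 (the genuine card theft=true cases).
So P(genuine card theft | fraud alert, cardholder travelling abroad) = 0.184789/0.802920 ≈ 0.2301.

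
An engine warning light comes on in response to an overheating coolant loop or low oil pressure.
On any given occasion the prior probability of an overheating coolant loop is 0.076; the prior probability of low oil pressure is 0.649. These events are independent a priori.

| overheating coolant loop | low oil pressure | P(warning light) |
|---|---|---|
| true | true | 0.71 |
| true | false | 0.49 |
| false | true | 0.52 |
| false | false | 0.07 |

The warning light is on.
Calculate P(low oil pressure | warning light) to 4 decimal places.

P(low oil pressure | warning light) ≈ 0.9065

P(warning light) = 0.07·0.924·0.351 + 0.52·0.924·0.649 + 0.49·0.076·0.351 + 0.71·0.076·0.649 = 0.022703 + 0.311832 + 0.013071 + 0.035020 = 0.382626
The low oil pressure-present share is 0.311832 + 0.035020 = 0.346852.
So P(low oil pressure | warning light) = 0.346852/0.382626 ≈ 0.9065.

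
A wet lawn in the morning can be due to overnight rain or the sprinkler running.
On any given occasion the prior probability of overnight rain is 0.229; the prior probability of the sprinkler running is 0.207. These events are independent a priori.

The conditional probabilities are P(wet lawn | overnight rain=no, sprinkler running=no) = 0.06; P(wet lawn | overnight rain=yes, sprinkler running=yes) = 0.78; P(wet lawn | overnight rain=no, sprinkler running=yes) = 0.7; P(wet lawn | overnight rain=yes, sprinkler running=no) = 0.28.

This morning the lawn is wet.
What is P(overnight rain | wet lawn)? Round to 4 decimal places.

P(overnight rain | wet lawn) ≈ 0.3718

Weight on overnight rain=true, given the evidence: 0.050847 + 0.036974 = 0.087821
Denominator P(wet lawn): 0.06·0.771·0.793 + 0.7·0.771·0.207 + 0.28·0.229·0.793 + 0.78·0.229·0.207 = 0.236223
P(overnight rain | wet lawn) = 0.087821/0.236223 ≈ 0.3718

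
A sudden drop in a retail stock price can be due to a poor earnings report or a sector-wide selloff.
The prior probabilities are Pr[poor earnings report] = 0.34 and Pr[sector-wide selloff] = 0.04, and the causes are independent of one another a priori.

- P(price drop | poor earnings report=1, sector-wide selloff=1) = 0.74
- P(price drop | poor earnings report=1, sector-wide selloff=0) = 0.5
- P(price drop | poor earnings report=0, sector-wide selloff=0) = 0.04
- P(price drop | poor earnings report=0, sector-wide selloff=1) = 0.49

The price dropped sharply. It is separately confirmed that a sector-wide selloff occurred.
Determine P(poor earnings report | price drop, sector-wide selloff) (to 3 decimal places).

P(poor earnings report | price drop, sector-wide selloff) ≈ 0.438

For the numerator, keep only poor earnings report=true terms: 0.74×0.34 = 0.251600
Normalizer over all consistent configurations: 0.49×0.66 + 0.74×0.34 = 0.575000
Posterior = 0.251600 / 0.575000 ≈ 0.438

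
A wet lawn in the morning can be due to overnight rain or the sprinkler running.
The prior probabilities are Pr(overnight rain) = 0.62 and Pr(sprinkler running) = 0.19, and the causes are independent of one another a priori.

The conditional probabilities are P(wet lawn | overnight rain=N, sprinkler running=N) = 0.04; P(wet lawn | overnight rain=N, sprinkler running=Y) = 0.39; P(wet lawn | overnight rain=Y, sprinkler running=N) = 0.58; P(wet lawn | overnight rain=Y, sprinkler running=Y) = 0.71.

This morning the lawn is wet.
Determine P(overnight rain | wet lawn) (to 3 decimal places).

P(overnight rain | wet lawn) ≈ 0.903

Enumerate the 4 (overnight rain, sprinkler running) configurations and weight by the priors:
  P(wet lawn) = 0.04×0.38×0.81 + 0.39×0.38×0.19 + 0.58×0.62×0.81 + 0.71×0.62×0.19
        = 0.012312 + 0.028158 + 0.291276 + 0.083638 = 0.415384
Configurations with overnight rain contribute 0.374914, so
  P(overnight rain | wet lawn) = 0.374914 / 0.415384 ≈ 0.903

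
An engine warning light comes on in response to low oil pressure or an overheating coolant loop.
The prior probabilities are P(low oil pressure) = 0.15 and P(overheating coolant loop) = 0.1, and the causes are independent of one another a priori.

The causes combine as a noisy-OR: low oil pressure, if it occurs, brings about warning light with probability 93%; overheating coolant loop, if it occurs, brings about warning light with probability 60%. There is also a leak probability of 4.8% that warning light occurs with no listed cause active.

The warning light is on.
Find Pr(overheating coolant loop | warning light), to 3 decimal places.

Pr(overheating coolant loop | warning light) ≈ 0.292

Under noisy-OR, P(warning light | causes) = 1 − (1−0.048)·∏(1−qᵢ) over the active causes.
P(warning light) = 0.048·0.85·0.9 + 0.6192·0.85·0.1 + 0.93336·0.15·0.9 + 0.973344·0.15·0.1 = 0.036720 + 0.052632 + 0.126004 + 0.014600 = 0.229956
The overheating coolant loop-present share is 0.052632 + 0.014600 = 0.067232.
So P(overheating coolant loop | warning light) = 0.067232/0.229956 ≈ 0.292.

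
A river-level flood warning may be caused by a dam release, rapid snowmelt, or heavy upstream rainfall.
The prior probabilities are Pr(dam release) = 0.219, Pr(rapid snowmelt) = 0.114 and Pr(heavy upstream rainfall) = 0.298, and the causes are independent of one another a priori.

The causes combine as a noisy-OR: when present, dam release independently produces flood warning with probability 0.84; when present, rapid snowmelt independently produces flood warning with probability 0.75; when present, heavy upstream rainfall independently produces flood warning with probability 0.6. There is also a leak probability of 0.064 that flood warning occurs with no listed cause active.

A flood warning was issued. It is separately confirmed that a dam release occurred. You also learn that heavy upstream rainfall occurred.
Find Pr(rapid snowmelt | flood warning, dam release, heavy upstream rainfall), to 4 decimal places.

Pr(rapid snowmelt | flood warning, dam release, heavy upstream rainfall) ≈ 0.1188

Under noisy-OR, P(flood warning | causes) = 1 − (1−0.064)·∏(1−qᵢ) over the active causes.
P(flood warning | dam release, heavy upstream rainfall) = 0.940096*0.886 + 0.985024*0.114 = 0.832925 + 0.112293 = 0.945218
The rapid snowmelt-present share is 0.985024*0.114 = 0.112293.
So P(rapid snowmelt | flood warning, dam release, heavy upstream rainfall) = 0.112293/0.945218 ≈ 0.1188.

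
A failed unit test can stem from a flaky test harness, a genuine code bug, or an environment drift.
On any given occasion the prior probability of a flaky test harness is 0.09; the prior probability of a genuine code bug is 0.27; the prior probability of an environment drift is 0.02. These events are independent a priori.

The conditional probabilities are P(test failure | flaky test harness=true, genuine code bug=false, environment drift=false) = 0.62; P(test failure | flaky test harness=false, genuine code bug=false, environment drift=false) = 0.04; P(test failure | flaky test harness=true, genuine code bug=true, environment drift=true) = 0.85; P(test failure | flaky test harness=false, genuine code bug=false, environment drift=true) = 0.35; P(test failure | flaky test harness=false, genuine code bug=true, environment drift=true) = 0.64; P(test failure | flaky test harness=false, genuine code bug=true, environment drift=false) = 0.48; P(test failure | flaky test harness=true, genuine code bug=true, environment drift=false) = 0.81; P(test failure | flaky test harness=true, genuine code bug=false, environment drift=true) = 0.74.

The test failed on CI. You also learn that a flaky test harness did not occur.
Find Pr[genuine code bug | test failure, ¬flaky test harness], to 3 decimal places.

Pr[genuine code bug | test failure, ¬flaky test harness] ≈ 0.795

Sum P(test failure|·) weighted by the priors over the 4 (genuine code bug, environment drift) configurations:
  P(test failure | ¬flaky test harness) = 0.04*0.73*0.98 + 0.35*0.73*0.02 + 0.48*0.27*0.98 + 0.64*0.27*0.02
        = 0.028616 + 0.005110 + 0.127008 + 0.003456 = 0.164190
The terms with genuine code bug present sum to 0.130464, so
  P(genuine code bug | test failure, ¬flaky test harness) = 0.130464 / 0.164190 ≈ 0.795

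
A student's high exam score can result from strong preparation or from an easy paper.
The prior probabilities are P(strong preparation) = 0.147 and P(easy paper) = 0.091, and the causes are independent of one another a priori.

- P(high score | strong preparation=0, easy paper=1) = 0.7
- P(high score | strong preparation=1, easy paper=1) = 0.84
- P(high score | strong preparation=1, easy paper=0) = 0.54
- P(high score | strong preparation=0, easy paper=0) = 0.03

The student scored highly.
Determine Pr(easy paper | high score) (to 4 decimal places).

For the numerator, keep only easy paper=true terms: 0.054336 + 0.011237 = 0.065573
Denominator P(high score): 0.03·0.853·0.909 + 0.7·0.853·0.091 + 0.54·0.147·0.909 + 0.84·0.147·0.091 = 0.160990
P(easy paper | high score) = 0.065573/0.160990 ≈ 0.4073

Pr(easy paper | high score) ≈ 0.4073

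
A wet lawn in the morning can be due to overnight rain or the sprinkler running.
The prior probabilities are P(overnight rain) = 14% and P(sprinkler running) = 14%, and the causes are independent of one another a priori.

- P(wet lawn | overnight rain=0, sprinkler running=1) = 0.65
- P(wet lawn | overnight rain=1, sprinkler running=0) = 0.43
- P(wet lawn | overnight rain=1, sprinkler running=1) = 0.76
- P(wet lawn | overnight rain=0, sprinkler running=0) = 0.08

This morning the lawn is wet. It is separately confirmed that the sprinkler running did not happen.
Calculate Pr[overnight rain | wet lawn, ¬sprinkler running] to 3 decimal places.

Pr[overnight rain | wet lawn, ¬sprinkler running] ≈ 0.467

P(wet lawn | ¬sprinkler running) = 0.08·0.86 + 0.43·0.14 = 0.068800 + 0.060200 = 0.129000
Of this, 0.060200 comes from 0.43·0.14 (the overnight rain=true cases).
So P(overnight rain | wet lawn, ¬sprinkler running) = 0.060200/0.129000 ≈ 0.467.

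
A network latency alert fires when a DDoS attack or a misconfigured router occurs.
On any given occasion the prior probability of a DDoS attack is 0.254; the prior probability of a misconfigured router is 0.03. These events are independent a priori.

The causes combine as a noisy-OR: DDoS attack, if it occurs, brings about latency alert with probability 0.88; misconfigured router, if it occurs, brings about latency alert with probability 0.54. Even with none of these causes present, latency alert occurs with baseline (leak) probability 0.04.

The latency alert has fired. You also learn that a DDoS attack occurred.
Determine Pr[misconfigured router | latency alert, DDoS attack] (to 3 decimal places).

Pr[misconfigured router | latency alert, DDoS attack] ≈ 0.032

Under noisy-OR, P(latency alert | causes) = 1 − (1−0.04)·∏(1−qᵢ) over the active causes.
By total probability over both values of misconfigured router:
  P(latency alert | DDoS attack) = 0.8848×0.97 + 0.947008×0.03
        = 0.858256 + 0.028410 = 0.886666
Configurations with misconfigured router contribute 0.028410, so
  P(misconfigured router | latency alert, DDoS attack) = 0.028410 / 0.886666 ≈ 0.032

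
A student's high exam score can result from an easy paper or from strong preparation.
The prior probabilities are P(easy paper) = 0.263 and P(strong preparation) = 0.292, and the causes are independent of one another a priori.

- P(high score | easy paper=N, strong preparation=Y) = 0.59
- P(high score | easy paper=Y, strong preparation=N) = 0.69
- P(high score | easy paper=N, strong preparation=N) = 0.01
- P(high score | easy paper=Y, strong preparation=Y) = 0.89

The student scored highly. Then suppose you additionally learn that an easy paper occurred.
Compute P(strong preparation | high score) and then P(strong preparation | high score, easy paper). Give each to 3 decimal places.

P(high score) = 0.01·0.737·0.708 + 0.59·0.737·0.292 + 0.69·0.263·0.708 + 0.89·0.263·0.292 = 0.005218 + 0.126970 + 0.128481 + 0.068348 = 0.329017
The strong preparation-present share is 0.126970 + 0.068348 = 0.195318.
Hence the posterior is 0.195318/0.329017 ≈ 0.594.

Now also conditioning on easy paper=true:
By total probability over both values of strong preparation:
  P(high score | easy paper) = 0.69·0.708 + 0.89·0.292
        = 0.488520 + 0.259880 = 0.748400
Configurations with strong preparation contribute 0.259880, so
  P(strong preparation | high score, easy paper) = 0.259880 / 0.748400 ≈ 0.347
— easy paper explains away the evidence for strong preparation.

P(strong preparation | high score) ≈ 0.594; P(strong preparation | high score, easy paper) ≈ 0.347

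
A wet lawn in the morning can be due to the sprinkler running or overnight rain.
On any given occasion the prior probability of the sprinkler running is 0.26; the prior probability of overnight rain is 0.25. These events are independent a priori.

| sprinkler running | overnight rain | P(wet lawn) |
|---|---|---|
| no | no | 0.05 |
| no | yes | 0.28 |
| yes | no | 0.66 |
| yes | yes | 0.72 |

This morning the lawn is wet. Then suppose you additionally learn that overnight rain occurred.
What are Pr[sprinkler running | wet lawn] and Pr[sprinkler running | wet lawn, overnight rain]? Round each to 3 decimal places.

Pr[sprinkler running | wet lawn] ≈ 0.688; Pr[sprinkler running | wet lawn, overnight rain] ≈ 0.475

P(wet lawn) = 0.05*0.74*0.75 + 0.28*0.74*0.25 + 0.66*0.26*0.75 + 0.72*0.26*0.25 = 0.027750 + 0.051800 + 0.128700 + 0.046800 = 0.255050
The sprinkler running-present share is 0.128700 + 0.046800 = 0.175500.
P(sprinkler running | wet lawn) = 0.175500 / 0.255050 ≈ 0.688

Now condition on the additional information:
P(wet lawn | overnight rain) = 0.28*0.74 + 0.72*0.26 = 0.207200 + 0.187200 = 0.394400
Of this, 0.187200 comes from 0.72*0.26 (the sprinkler running=true cases).
So P(sprinkler running | wet lawn, overnight rain) = 0.187200/0.394400 ≈ 0.475.
— overnight rain explains away the evidence for sprinkler running.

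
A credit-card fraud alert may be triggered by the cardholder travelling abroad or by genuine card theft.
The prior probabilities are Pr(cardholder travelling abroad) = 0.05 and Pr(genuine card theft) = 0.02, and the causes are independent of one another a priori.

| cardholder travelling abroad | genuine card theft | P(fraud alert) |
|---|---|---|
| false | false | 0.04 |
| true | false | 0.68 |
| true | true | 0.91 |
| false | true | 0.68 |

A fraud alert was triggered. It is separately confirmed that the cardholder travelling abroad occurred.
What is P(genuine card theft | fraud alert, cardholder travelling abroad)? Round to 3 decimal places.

Sum P(fraud alert|·) weighted by the priors over both values of genuine card theft:
  P(fraud alert | cardholder travelling abroad) = 0.68×0.98 + 0.91×0.02
        = 0.666400 + 0.018200 = 0.684600
Configurations with genuine card theft contribute 0.018200, so
  P(genuine card theft | fraud alert, cardholder travelling abroad) = 0.018200 / 0.684600 ≈ 0.027

P(genuine card theft | fraud alert, cardholder travelling abroad) ≈ 0.027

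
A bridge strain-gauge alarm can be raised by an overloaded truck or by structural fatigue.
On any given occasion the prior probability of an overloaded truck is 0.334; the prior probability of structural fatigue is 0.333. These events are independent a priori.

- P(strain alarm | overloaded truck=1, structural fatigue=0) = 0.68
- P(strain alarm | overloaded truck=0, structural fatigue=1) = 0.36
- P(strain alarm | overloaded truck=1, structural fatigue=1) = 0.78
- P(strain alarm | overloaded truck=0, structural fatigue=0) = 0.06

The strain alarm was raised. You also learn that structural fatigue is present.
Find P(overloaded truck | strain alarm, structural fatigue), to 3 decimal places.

P(overloaded truck | strain alarm, structural fatigue) ≈ 0.521

P(strain alarm | structural fatigue) = 0.36·0.666 + 0.78·0.334 = 0.239760 + 0.260520 = 0.500280
Restricting to configurations with overloaded truck present: 0.78·0.334 = 0.260520.
P(overloaded truck | strain alarm, structural fatigue) = 0.260520 / 0.500280 ≈ 0.521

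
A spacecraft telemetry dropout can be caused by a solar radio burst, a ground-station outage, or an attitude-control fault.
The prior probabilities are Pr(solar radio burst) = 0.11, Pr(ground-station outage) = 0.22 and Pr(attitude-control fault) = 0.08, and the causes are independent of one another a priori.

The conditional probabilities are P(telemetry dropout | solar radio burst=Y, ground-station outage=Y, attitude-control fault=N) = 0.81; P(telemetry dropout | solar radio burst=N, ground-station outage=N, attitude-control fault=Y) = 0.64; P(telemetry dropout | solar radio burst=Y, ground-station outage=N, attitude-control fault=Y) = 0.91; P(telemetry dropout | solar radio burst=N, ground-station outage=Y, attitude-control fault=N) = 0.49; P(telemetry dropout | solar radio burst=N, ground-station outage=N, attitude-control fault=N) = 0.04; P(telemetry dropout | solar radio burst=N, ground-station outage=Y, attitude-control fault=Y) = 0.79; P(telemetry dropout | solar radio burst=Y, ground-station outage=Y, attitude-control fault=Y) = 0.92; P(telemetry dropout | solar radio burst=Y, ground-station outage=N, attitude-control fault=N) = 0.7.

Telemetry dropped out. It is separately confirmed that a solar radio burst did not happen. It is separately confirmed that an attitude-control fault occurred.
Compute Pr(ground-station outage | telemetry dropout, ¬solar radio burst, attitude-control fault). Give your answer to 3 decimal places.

Weight on ground-station outage=true, given the evidence: 0.79×0.22 = 0.173800
The normalizing constant is 0.64×0.78 + 0.79×0.22 = 0.673000
Posterior = 0.173800 / 0.673000 ≈ 0.258

Pr(ground-station outage | telemetry dropout, ¬solar radio burst, attitude-control fault) ≈ 0.258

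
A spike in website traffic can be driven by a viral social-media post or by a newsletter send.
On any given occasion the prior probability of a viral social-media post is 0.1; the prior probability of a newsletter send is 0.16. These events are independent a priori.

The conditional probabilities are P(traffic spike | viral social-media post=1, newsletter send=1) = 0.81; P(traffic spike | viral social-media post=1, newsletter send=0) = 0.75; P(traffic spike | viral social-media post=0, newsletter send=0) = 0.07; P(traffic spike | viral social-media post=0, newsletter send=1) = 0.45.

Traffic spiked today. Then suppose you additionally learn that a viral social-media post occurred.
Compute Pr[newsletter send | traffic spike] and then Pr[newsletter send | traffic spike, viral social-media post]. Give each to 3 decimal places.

By total probability over the 4 (viral social-media post, newsletter send) configurations:
  P(traffic spike) = 0.07×0.9×0.84 + 0.45×0.9×0.16 + 0.75×0.1×0.84 + 0.81×0.1×0.16
        = 0.052920 + 0.064800 + 0.063000 + 0.012960 = 0.193680
The terms with newsletter send present sum to 0.077760, so
  P(newsletter send | traffic spike) = 0.077760 / 0.193680 ≈ 0.401

Now condition on the additional information:
Numerator (weight on configurations with newsletter send): 0.81*0.16 = 0.129600
Denominator P(traffic spike | viral social-media post): 0.75*0.84 + 0.81*0.16 = 0.759600
P(newsletter send | traffic spike, viral social-media post) = 0.129600/0.759600 ≈ 0.171

Pr[newsletter send | traffic spike] ≈ 0.401; Pr[newsletter send | traffic spike, viral social-media post] ≈ 0.171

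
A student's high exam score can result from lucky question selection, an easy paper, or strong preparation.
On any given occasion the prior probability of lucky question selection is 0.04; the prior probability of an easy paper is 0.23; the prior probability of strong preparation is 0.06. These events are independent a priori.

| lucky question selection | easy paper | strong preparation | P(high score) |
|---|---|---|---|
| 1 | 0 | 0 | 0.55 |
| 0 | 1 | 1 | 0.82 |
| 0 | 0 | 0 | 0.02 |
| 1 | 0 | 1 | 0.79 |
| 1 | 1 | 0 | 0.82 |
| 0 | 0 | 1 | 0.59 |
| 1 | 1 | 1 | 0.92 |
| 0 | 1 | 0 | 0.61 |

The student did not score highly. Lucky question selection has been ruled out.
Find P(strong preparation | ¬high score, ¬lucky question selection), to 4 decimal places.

Sum P(¬high score|·) weighted by the priors over the 4 (easy paper, strong preparation) configurations:
  P(¬high score | ¬lucky question selection) = 0.98·0.77·0.94 + 0.41·0.77·0.06 + 0.39·0.23·0.94 + 0.18·0.23·0.06
        = 0.709324 + 0.018942 + 0.084318 + 0.002484 = 0.815068
Configurations with strong preparation contribute 0.021426, so
  P(strong preparation | ¬high score, ¬lucky question selection) = 0.021426 / 0.815068 ≈ 0.0263

P(strong preparation | ¬high score, ¬lucky question selection) ≈ 0.0263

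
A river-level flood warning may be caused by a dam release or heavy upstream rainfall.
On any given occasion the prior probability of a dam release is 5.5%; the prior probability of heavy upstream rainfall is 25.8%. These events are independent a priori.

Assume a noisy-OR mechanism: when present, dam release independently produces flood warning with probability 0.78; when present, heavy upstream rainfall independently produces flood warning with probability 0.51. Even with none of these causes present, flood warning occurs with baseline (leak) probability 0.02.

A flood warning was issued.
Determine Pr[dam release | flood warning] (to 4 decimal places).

Pr[dam release | flood warning] ≈ 0.2410

Under noisy-OR, P(flood warning | causes) = 1 − (1−0.02)·∏(1−qᵢ) over the active causes.
For the numerator, keep only dam release=true terms: 0.032011 + 0.012691 = 0.044702
The normalizing constant is 0.02*0.945*0.742 + 0.5198*0.945*0.258 + 0.7844*0.055*0.742 + 0.894356*0.055*0.258 = 0.185458
P(dam release | flood warning) = 0.044702/0.185458 ≈ 0.2410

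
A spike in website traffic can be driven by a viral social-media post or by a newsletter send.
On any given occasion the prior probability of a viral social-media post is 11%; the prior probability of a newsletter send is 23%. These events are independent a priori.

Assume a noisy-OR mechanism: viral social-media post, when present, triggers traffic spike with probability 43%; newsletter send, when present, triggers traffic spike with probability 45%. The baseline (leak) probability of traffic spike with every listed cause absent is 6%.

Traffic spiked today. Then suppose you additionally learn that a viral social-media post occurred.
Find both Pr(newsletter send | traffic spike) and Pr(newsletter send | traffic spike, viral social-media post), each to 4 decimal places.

Pr(newsletter send | traffic spike) ≈ 0.5920; Pr(newsletter send | traffic spike, viral social-media post) ≈ 0.3122

Under noisy-OR, P(traffic spike | causes) = 1 − (1−0.06)·∏(1−qᵢ) over the active causes.
Weight on newsletter send=true, given the evidence: 0.098870 + 0.017844 = 0.116714
Denominator P(traffic spike): 0.06·0.89·0.77 + 0.483·0.89·0.23 + 0.4642·0.11·0.77 + 0.70531·0.11·0.23 = 0.197150
Posterior = 0.116714 / 0.197150 ≈ 0.5920

Now condition on the additional information:
P(traffic spike | viral social-media post) = 0.4642·0.77 + 0.70531·0.23 = 0.357434 + 0.162221 = 0.519655
Restricting to configurations with newsletter send present: 0.70531·0.23 = 0.162221.
P(newsletter send | traffic spike, viral social-media post) = 0.162221 / 0.519655 ≈ 0.3122
Conditioning on viral social-media post lowers the posterior on newsletter send: the classic explaining-away effect in a common-effect structure.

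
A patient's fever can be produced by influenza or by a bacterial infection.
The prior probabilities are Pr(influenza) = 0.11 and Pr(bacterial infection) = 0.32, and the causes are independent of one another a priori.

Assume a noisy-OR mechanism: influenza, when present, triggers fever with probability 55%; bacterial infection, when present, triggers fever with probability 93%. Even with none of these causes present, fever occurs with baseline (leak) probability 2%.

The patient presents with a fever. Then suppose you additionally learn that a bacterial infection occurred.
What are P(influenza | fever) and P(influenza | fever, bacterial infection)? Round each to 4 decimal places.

P(influenza | fever) ≈ 0.2149; P(influenza | fever, bacterial infection) ≈ 0.1139

Under noisy-OR, P(fever | causes) = 1 − (1−0.02)·∏(1−qᵢ) over the active causes.
Enumerate the 4 (influenza, bacterial infection) configurations and weight by the priors:
  P(fever) = 0.02·0.89·0.68 + 0.9314·0.89·0.32 + 0.559·0.11·0.68 + 0.96913·0.11·0.32
        = 0.012104 + 0.265263 + 0.041813 + 0.034113 = 0.353293
Configurations with influenza contribute 0.075926, so
  P(influenza | fever) = 0.075926 / 0.353293 ≈ 0.2149

Now condition on the additional information:
Enumerate both values of influenza and weight by the priors:
  P(fever | bacterial infection) = 0.9314*0.89 + 0.96913*0.11
        = 0.828946 + 0.106604 = 0.935550
Configurations with influenza contribute 0.106604, so
  P(influenza | fever, bacterial infection) = 0.106604 / 0.935550 ≈ 0.1139
— bacterial infection explains away the evidence for influenza.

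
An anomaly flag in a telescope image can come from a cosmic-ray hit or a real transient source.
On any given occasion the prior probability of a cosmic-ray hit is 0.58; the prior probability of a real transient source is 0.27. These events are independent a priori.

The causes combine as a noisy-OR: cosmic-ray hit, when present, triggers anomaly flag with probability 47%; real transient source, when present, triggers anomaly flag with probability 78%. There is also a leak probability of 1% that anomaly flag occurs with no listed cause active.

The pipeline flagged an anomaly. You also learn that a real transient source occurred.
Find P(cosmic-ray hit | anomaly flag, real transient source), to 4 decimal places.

Under noisy-OR, P(anomaly flag | causes) = 1 − (1−0.01)·∏(1−qᵢ) over the active causes.
P(anomaly flag | real transient source) = 0.7822×0.42 + 0.884566×0.58 = 0.328524 + 0.513048 = 0.841572
Of this, 0.513048 comes from 0.884566×0.58 (the cosmic-ray hit=true cases).
P(cosmic-ray hit | anomaly flag, real transient source) = 0.513048 / 0.841572 ≈ 0.6096

P(cosmic-ray hit | anomaly flag, real transient source) ≈ 0.6096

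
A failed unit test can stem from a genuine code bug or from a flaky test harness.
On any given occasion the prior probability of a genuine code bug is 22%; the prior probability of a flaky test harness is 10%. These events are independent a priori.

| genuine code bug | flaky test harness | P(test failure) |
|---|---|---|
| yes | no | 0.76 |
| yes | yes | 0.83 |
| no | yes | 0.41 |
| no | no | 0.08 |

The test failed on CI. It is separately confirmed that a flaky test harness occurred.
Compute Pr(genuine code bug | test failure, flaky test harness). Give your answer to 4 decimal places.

Pr(genuine code bug | test failure, flaky test harness) ≈ 0.3635

P(test failure | flaky test harness) = 0.41·0.78 + 0.83·0.22 = 0.319800 + 0.182600 = 0.502400
Of this, 0.182600 comes from 0.83·0.22 (the genuine code bug=true cases).
P(genuine code bug | test failure, flaky test harness) = 0.182600 / 0.502400 ≈ 0.3635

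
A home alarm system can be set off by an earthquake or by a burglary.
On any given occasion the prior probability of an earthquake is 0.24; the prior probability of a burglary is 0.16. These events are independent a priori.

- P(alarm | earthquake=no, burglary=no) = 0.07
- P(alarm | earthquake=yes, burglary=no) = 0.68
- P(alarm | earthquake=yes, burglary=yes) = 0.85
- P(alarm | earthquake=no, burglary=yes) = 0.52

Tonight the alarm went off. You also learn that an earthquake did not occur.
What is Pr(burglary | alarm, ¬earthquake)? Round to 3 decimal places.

Enumerate both values of burglary and weight by the priors:
  P(alarm | ¬earthquake) = 0.07*0.84 + 0.52*0.16
        = 0.058800 + 0.083200 = 0.142000
Configurations with burglary contribute 0.083200, so
  P(burglary | alarm, ¬earthquake) = 0.083200 / 0.142000 ≈ 0.586

Pr(burglary | alarm, ¬earthquake) ≈ 0.586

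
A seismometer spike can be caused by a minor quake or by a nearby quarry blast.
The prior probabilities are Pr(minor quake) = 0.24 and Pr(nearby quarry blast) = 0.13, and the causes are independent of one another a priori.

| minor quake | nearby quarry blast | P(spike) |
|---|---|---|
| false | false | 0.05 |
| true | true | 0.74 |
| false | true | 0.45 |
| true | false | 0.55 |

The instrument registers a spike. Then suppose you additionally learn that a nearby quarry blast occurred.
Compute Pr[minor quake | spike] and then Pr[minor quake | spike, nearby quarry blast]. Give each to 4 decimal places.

P(spike) = 0.05*0.76*0.87 + 0.45*0.76*0.13 + 0.55*0.24*0.87 + 0.74*0.24*0.13 = 0.033060 + 0.044460 + 0.114840 + 0.023088 = 0.215448
Restricting to configurations with minor quake present: 0.114840 + 0.023088 = 0.137928.
So P(minor quake | spike) = 0.137928/0.215448 ≈ 0.6402.

Now also conditioning on nearby quarry blast=true:
P(spike | nearby quarry blast) = 0.45×0.76 + 0.74×0.24 = 0.342000 + 0.177600 = 0.519600
The minor quake-present share is 0.74×0.24 = 0.177600.
Hence the posterior is 0.177600/0.519600 ≈ 0.3418.

Pr[minor quake | spike] ≈ 0.6402; Pr[minor quake | spike, nearby quarry blast] ≈ 0.3418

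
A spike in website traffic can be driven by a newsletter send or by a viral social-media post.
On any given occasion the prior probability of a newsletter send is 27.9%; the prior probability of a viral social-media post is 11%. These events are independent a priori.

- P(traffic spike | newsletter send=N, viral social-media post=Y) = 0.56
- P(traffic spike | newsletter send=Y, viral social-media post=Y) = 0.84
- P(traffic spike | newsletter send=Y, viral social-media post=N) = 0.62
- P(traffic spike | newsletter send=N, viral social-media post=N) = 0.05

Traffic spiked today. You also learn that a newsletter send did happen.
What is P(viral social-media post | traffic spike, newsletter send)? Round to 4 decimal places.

P(viral social-media post | traffic spike, newsletter send) ≈ 0.1434

P(traffic spike | newsletter send) = 0.62×0.89 + 0.84×0.11 = 0.551800 + 0.092400 = 0.644200
Of this, 0.092400 comes from 0.84×0.11 (the viral social-media post=true cases).
P(viral social-media post | traffic spike, newsletter send) = 0.092400 / 0.644200 ≈ 0.1434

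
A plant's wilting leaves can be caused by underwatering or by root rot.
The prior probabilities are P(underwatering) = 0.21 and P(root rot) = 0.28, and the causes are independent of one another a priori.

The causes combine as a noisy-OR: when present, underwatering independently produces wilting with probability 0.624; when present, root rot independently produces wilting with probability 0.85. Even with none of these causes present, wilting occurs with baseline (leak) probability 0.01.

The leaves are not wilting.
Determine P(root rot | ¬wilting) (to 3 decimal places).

P(root rot | ¬wilting) ≈ 0.055

Under noisy-OR, P(wilting | causes) = 1 − (1−0.01)·∏(1−qᵢ) over the active causes.
P(¬wilting) = 0.99×0.79×0.72 + 0.1485×0.79×0.28 + 0.37224×0.21×0.72 + 0.055836×0.21×0.28 = 0.563112 + 0.032848 + 0.056283 + 0.003283 = 0.655526
Of this, 0.036131 comes from 0.032848 + 0.003283 (the root rot=true cases).
P(root rot | ¬wilting) = 0.036131 / 0.655526 ≈ 0.055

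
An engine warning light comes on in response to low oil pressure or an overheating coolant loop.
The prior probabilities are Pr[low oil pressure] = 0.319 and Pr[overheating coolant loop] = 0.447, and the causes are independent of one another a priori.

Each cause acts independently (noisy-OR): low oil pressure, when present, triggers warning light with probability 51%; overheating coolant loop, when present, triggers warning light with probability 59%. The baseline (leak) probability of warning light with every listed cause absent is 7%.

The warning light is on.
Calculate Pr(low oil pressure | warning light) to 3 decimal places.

Under noisy-OR, P(warning light | causes) = 1 − (1−0.07)·∏(1−qᵢ) over the active causes.
For the numerator, keep only low oil pressure=true terms: 0.096018 + 0.115951 = 0.211969
Normalizer over all consistent configurations: 0.07*0.681*0.553 + 0.6187*0.681*0.447 + 0.5443*0.319*0.553 + 0.813163*0.319*0.447 = 0.426668
Posterior = 0.211969 / 0.426668 ≈ 0.497

Pr(low oil pressure | warning light) ≈ 0.497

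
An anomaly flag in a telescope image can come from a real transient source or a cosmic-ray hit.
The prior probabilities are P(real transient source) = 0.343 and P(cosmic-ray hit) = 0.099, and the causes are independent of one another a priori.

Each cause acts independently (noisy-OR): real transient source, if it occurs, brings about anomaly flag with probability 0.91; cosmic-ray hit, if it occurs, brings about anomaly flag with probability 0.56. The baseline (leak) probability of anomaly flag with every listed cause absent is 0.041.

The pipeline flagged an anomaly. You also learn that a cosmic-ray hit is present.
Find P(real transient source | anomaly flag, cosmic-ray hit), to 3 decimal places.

P(real transient source | anomaly flag, cosmic-ray hit) ≈ 0.465

Under noisy-OR, P(anomaly flag | causes) = 1 − (1−0.041)·∏(1−qᵢ) over the active causes.
For the numerator, keep only real transient source=true terms: 0.962024·0.343 = 0.329974
Normalizer over all consistent configurations: 0.57804·0.657 + 0.962024·0.343 = 0.709746
Posterior = 0.329974 / 0.709746 ≈ 0.465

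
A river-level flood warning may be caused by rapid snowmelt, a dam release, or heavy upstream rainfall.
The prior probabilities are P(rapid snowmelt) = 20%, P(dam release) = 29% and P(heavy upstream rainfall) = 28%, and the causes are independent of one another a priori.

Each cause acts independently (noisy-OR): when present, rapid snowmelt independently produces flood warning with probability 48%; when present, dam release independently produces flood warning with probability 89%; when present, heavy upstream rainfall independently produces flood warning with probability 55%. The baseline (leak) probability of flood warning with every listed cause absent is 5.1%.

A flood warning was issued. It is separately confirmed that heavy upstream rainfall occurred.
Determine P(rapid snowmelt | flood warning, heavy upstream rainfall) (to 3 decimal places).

Under noisy-OR, P(flood warning | causes) = 1 − (1−0.051)·∏(1−qᵢ) over the active causes.
P(flood warning | heavy upstream rainfall) = 0.57295*0.8*0.71 + 0.953025*0.8*0.29 + 0.777934*0.2*0.71 + 0.975573*0.2*0.29 = 0.325436 + 0.221102 + 0.110467 + 0.056583 = 0.713588
The rapid snowmelt-present share is 0.110467 + 0.056583 = 0.167050.
P(rapid snowmelt | flood warning, heavy upstream rainfall) = 0.167050 / 0.713588 ≈ 0.234

P(rapid snowmelt | flood warning, heavy upstream rainfall) ≈ 0.234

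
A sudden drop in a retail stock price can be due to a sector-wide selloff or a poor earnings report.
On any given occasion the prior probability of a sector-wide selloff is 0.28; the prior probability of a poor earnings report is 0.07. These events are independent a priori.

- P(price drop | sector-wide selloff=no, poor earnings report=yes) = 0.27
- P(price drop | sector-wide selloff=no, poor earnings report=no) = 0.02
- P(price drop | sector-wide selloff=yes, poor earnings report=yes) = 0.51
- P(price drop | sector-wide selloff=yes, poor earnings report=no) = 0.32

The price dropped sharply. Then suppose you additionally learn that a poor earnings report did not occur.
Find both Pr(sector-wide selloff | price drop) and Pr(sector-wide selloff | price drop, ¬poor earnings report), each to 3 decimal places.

Weight on sector-wide selloff=true, given the evidence: 0.083328 + 0.009996 = 0.093324
The normalizing constant is 0.02×0.72×0.93 + 0.27×0.72×0.07 + 0.32×0.28×0.93 + 0.51×0.28×0.07 = 0.120324
P(sector-wide selloff | price drop) = 0.093324/0.120324 ≈ 0.776

With the extra evidence:
Sum P(price drop|·) weighted by the priors over both values of sector-wide selloff:
  P(price drop | ¬poor earnings report) = 0.02·0.72 + 0.32·0.28
        = 0.014400 + 0.089600 = 0.104000
Configurations with sector-wide selloff contribute 0.089600, so
  P(sector-wide selloff | price drop, ¬poor earnings report) = 0.089600 / 0.104000 ≈ 0.862

Pr(sector-wide selloff | price drop) ≈ 0.776; Pr(sector-wide selloff | price drop, ¬poor earnings report) ≈ 0.862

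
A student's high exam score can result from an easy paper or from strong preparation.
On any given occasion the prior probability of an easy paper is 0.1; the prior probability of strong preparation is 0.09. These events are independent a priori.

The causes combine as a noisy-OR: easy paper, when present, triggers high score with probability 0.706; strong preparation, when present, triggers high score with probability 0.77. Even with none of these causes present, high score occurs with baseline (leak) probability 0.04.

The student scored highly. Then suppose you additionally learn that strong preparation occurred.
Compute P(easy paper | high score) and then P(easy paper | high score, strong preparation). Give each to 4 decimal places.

Under noisy-OR, P(high score | causes) = 1 − (1−0.04)·∏(1−qᵢ) over the active causes.
By total probability over the 4 (easy paper, strong preparation) configurations:
  P(high score) = 0.04*0.9*0.91 + 0.7792*0.9*0.09 + 0.71776*0.1*0.91 + 0.935085*0.1*0.09
        = 0.032760 + 0.063115 + 0.065316 + 0.008416 = 0.169607
Configurations with easy paper contribute 0.073732, so
  P(easy paper | high score) = 0.073732 / 0.169607 ≈ 0.4347

Now condition on the additional information:
Sum P(high score|·) weighted by the priors over both values of easy paper:
  P(high score | strong preparation) = 0.7792·0.9 + 0.935085·0.1
        = 0.701280 + 0.093509 = 0.794789
The terms with easy paper present sum to 0.093509, so
  P(easy paper | high score, strong preparation) = 0.093509 / 0.794789 ≈ 0.1177
Conditioning on strong preparation lowers the posterior on easy paper: the classic explaining-away effect in a common-effect structure.

P(easy paper | high score) ≈ 0.4347; P(easy paper | high score, strong preparation) ≈ 0.1177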